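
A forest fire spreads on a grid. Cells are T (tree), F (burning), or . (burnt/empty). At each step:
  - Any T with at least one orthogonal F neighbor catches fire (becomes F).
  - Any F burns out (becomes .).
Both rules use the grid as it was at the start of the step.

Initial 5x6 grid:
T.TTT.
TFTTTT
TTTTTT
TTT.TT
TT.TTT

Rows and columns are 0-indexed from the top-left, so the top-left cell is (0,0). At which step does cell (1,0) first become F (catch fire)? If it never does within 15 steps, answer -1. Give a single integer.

Step 1: cell (1,0)='F' (+3 fires, +1 burnt)
  -> target ignites at step 1
Step 2: cell (1,0)='.' (+6 fires, +3 burnt)
Step 3: cell (1,0)='.' (+6 fires, +6 burnt)
Step 4: cell (1,0)='.' (+4 fires, +6 burnt)
Step 5: cell (1,0)='.' (+2 fires, +4 burnt)
Step 6: cell (1,0)='.' (+2 fires, +2 burnt)
Step 7: cell (1,0)='.' (+2 fires, +2 burnt)
Step 8: cell (1,0)='.' (+0 fires, +2 burnt)
  fire out at step 8

1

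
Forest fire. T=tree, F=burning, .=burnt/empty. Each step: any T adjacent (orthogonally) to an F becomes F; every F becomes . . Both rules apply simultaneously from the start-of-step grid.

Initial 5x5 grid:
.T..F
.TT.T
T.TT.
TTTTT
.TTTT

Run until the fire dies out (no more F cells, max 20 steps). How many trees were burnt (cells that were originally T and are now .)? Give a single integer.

Step 1: +1 fires, +1 burnt (F count now 1)
Step 2: +0 fires, +1 burnt (F count now 0)
Fire out after step 2
Initially T: 16, now '.': 10
Total burnt (originally-T cells now '.'): 1

Answer: 1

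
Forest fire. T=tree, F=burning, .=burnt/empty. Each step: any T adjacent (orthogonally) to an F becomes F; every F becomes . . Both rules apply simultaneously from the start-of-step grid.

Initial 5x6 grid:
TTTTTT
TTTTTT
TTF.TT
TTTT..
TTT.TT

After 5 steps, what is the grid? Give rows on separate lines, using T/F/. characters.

Step 1: 3 trees catch fire, 1 burn out
  TTTTTT
  TTFTTT
  TF..TT
  TTFT..
  TTT.TT
Step 2: 7 trees catch fire, 3 burn out
  TTFTTT
  TF.FTT
  F...TT
  TF.F..
  TTF.TT
Step 3: 6 trees catch fire, 7 burn out
  TF.FTT
  F...FT
  ....TT
  F.....
  TF..TT
Step 4: 5 trees catch fire, 6 burn out
  F...FT
  .....F
  ....FT
  ......
  F...TT
Step 5: 2 trees catch fire, 5 burn out
  .....F
  ......
  .....F
  ......
  ....TT

.....F
......
.....F
......
....TT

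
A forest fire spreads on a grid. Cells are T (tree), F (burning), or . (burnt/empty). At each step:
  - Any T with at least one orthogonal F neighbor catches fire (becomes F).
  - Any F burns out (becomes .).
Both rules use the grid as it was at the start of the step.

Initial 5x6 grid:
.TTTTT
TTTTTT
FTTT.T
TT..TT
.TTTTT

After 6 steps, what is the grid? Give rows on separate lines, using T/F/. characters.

Step 1: 3 trees catch fire, 1 burn out
  .TTTTT
  FTTTTT
  .FTT.T
  FT..TT
  .TTTTT
Step 2: 3 trees catch fire, 3 burn out
  .TTTTT
  .FTTTT
  ..FT.T
  .F..TT
  .TTTTT
Step 3: 4 trees catch fire, 3 burn out
  .FTTTT
  ..FTTT
  ...F.T
  ....TT
  .FTTTT
Step 4: 3 trees catch fire, 4 burn out
  ..FTTT
  ...FTT
  .....T
  ....TT
  ..FTTT
Step 5: 3 trees catch fire, 3 burn out
  ...FTT
  ....FT
  .....T
  ....TT
  ...FTT
Step 6: 3 trees catch fire, 3 burn out
  ....FT
  .....F
  .....T
  ....TT
  ....FT

....FT
.....F
.....T
....TT
....FT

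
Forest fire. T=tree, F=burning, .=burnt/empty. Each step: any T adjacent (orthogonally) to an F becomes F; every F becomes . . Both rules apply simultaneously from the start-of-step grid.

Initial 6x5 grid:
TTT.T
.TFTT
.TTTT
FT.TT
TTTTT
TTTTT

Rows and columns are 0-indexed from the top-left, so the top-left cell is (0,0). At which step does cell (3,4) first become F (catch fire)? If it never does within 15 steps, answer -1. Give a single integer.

Step 1: cell (3,4)='T' (+6 fires, +2 burnt)
Step 2: cell (3,4)='T' (+6 fires, +6 burnt)
Step 3: cell (3,4)='T' (+6 fires, +6 burnt)
Step 4: cell (3,4)='F' (+3 fires, +6 burnt)
  -> target ignites at step 4
Step 5: cell (3,4)='.' (+2 fires, +3 burnt)
Step 6: cell (3,4)='.' (+1 fires, +2 burnt)
Step 7: cell (3,4)='.' (+0 fires, +1 burnt)
  fire out at step 7

4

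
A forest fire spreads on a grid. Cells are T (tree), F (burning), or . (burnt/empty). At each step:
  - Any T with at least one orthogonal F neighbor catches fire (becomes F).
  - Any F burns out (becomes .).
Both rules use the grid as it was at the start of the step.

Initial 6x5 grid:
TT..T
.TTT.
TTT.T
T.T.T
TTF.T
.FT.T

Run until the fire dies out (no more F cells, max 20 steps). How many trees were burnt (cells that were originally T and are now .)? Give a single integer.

Answer: 13

Derivation:
Step 1: +3 fires, +2 burnt (F count now 3)
Step 2: +2 fires, +3 burnt (F count now 2)
Step 3: +3 fires, +2 burnt (F count now 3)
Step 4: +3 fires, +3 burnt (F count now 3)
Step 5: +1 fires, +3 burnt (F count now 1)
Step 6: +1 fires, +1 burnt (F count now 1)
Step 7: +0 fires, +1 burnt (F count now 0)
Fire out after step 7
Initially T: 18, now '.': 25
Total burnt (originally-T cells now '.'): 13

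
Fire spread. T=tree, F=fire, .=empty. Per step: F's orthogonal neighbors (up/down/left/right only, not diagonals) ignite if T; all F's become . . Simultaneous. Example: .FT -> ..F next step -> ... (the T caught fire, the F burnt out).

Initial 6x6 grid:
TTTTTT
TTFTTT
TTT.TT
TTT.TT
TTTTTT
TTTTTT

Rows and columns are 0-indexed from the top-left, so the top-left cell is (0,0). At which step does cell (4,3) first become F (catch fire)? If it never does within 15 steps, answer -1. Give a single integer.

Step 1: cell (4,3)='T' (+4 fires, +1 burnt)
Step 2: cell (4,3)='T' (+6 fires, +4 burnt)
Step 3: cell (4,3)='T' (+7 fires, +6 burnt)
Step 4: cell (4,3)='F' (+7 fires, +7 burnt)
  -> target ignites at step 4
Step 5: cell (4,3)='.' (+5 fires, +7 burnt)
Step 6: cell (4,3)='.' (+3 fires, +5 burnt)
Step 7: cell (4,3)='.' (+1 fires, +3 burnt)
Step 8: cell (4,3)='.' (+0 fires, +1 burnt)
  fire out at step 8

4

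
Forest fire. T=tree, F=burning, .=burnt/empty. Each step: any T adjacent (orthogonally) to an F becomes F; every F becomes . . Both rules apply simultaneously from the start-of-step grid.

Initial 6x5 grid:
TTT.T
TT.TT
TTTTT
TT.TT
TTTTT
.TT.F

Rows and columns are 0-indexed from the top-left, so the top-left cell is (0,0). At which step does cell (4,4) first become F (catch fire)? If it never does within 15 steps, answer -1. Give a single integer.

Step 1: cell (4,4)='F' (+1 fires, +1 burnt)
  -> target ignites at step 1
Step 2: cell (4,4)='.' (+2 fires, +1 burnt)
Step 3: cell (4,4)='.' (+3 fires, +2 burnt)
Step 4: cell (4,4)='.' (+4 fires, +3 burnt)
Step 5: cell (4,4)='.' (+6 fires, +4 burnt)
Step 6: cell (4,4)='.' (+2 fires, +6 burnt)
Step 7: cell (4,4)='.' (+2 fires, +2 burnt)
Step 8: cell (4,4)='.' (+2 fires, +2 burnt)
Step 9: cell (4,4)='.' (+2 fires, +2 burnt)
Step 10: cell (4,4)='.' (+0 fires, +2 burnt)
  fire out at step 10

1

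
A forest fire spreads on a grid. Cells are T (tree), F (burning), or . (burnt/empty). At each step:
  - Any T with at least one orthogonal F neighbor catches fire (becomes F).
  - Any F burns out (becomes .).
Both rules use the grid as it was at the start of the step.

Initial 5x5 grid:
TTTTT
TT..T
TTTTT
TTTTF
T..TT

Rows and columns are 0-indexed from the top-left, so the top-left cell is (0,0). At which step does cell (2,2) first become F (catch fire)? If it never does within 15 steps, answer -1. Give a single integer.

Step 1: cell (2,2)='T' (+3 fires, +1 burnt)
Step 2: cell (2,2)='T' (+4 fires, +3 burnt)
Step 3: cell (2,2)='F' (+3 fires, +4 burnt)
  -> target ignites at step 3
Step 4: cell (2,2)='.' (+3 fires, +3 burnt)
Step 5: cell (2,2)='.' (+4 fires, +3 burnt)
Step 6: cell (2,2)='.' (+2 fires, +4 burnt)
Step 7: cell (2,2)='.' (+1 fires, +2 burnt)
Step 8: cell (2,2)='.' (+0 fires, +1 burnt)
  fire out at step 8

3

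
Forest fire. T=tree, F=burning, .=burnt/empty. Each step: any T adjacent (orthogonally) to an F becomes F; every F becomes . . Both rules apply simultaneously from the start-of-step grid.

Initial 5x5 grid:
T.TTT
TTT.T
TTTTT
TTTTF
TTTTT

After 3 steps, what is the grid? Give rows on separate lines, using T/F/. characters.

Step 1: 3 trees catch fire, 1 burn out
  T.TTT
  TTT.T
  TTTTF
  TTTF.
  TTTTF
Step 2: 4 trees catch fire, 3 burn out
  T.TTT
  TTT.F
  TTTF.
  TTF..
  TTTF.
Step 3: 4 trees catch fire, 4 burn out
  T.TTF
  TTT..
  TTF..
  TF...
  TTF..

T.TTF
TTT..
TTF..
TF...
TTF..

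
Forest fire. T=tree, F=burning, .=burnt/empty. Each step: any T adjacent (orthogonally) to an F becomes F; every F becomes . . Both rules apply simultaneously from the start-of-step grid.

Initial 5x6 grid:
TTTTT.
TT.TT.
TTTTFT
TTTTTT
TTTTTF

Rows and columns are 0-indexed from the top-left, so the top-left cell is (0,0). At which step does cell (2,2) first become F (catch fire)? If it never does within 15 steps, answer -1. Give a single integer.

Step 1: cell (2,2)='T' (+6 fires, +2 burnt)
Step 2: cell (2,2)='F' (+5 fires, +6 burnt)
  -> target ignites at step 2
Step 3: cell (2,2)='.' (+4 fires, +5 burnt)
Step 4: cell (2,2)='.' (+5 fires, +4 burnt)
Step 5: cell (2,2)='.' (+4 fires, +5 burnt)
Step 6: cell (2,2)='.' (+1 fires, +4 burnt)
Step 7: cell (2,2)='.' (+0 fires, +1 burnt)
  fire out at step 7

2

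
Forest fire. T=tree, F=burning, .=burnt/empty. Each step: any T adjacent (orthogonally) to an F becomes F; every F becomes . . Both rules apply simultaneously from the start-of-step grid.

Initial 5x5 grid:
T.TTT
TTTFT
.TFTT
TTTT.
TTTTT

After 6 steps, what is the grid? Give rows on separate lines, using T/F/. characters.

Step 1: 6 trees catch fire, 2 burn out
  T.TFT
  TTF.F
  .F.FT
  TTFT.
  TTTTT
Step 2: 7 trees catch fire, 6 burn out
  T.F.F
  TF...
  ....F
  TF.F.
  TTFTT
Step 3: 4 trees catch fire, 7 burn out
  T....
  F....
  .....
  F....
  TF.FT
Step 4: 3 trees catch fire, 4 burn out
  F....
  .....
  .....
  .....
  F...F
Step 5: 0 trees catch fire, 3 burn out
  .....
  .....
  .....
  .....
  .....
Step 6: 0 trees catch fire, 0 burn out
  .....
  .....
  .....
  .....
  .....

.....
.....
.....
.....
.....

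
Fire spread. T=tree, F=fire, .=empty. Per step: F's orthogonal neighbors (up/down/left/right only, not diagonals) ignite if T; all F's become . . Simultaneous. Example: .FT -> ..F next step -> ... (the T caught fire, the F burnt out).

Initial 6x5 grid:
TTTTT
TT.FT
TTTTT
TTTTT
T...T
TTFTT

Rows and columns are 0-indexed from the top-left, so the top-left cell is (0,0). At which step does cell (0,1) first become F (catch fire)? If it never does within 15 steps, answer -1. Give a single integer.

Step 1: cell (0,1)='T' (+5 fires, +2 burnt)
Step 2: cell (0,1)='T' (+7 fires, +5 burnt)
Step 3: cell (0,1)='F' (+6 fires, +7 burnt)
  -> target ignites at step 3
Step 4: cell (0,1)='.' (+5 fires, +6 burnt)
Step 5: cell (0,1)='.' (+1 fires, +5 burnt)
Step 6: cell (0,1)='.' (+0 fires, +1 burnt)
  fire out at step 6

3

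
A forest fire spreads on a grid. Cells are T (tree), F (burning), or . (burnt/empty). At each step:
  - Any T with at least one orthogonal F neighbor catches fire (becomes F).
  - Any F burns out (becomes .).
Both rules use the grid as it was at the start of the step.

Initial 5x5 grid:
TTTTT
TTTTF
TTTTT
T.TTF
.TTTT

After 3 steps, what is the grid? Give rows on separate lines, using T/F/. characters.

Step 1: 5 trees catch fire, 2 burn out
  TTTTF
  TTTF.
  TTTTF
  T.TF.
  .TTTF
Step 2: 5 trees catch fire, 5 burn out
  TTTF.
  TTF..
  TTTF.
  T.F..
  .TTF.
Step 3: 4 trees catch fire, 5 burn out
  TTF..
  TF...
  TTF..
  T....
  .TF..

TTF..
TF...
TTF..
T....
.TF..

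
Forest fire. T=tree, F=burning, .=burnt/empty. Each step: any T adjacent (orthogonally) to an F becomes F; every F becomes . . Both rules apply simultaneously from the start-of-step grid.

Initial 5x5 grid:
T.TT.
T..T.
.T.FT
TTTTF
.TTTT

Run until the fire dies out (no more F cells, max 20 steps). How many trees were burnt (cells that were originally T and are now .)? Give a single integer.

Answer: 13

Derivation:
Step 1: +4 fires, +2 burnt (F count now 4)
Step 2: +3 fires, +4 burnt (F count now 3)
Step 3: +3 fires, +3 burnt (F count now 3)
Step 4: +3 fires, +3 burnt (F count now 3)
Step 5: +0 fires, +3 burnt (F count now 0)
Fire out after step 5
Initially T: 15, now '.': 23
Total burnt (originally-T cells now '.'): 13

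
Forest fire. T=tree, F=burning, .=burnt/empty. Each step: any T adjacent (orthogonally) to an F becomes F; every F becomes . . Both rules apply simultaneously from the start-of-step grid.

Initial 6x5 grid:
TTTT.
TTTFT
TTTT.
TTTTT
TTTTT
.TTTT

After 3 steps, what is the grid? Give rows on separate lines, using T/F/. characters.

Step 1: 4 trees catch fire, 1 burn out
  TTTF.
  TTF.F
  TTTF.
  TTTTT
  TTTTT
  .TTTT
Step 2: 4 trees catch fire, 4 burn out
  TTF..
  TF...
  TTF..
  TTTFT
  TTTTT
  .TTTT
Step 3: 6 trees catch fire, 4 burn out
  TF...
  F....
  TF...
  TTF.F
  TTTFT
  .TTTT

TF...
F....
TF...
TTF.F
TTTFT
.TTTT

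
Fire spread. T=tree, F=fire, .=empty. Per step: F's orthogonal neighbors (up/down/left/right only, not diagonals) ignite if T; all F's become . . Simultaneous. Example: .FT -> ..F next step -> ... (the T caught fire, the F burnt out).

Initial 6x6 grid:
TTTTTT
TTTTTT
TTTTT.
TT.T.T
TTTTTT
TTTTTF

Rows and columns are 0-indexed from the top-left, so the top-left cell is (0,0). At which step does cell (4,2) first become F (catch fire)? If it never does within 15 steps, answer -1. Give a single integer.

Step 1: cell (4,2)='T' (+2 fires, +1 burnt)
Step 2: cell (4,2)='T' (+3 fires, +2 burnt)
Step 3: cell (4,2)='T' (+2 fires, +3 burnt)
Step 4: cell (4,2)='F' (+3 fires, +2 burnt)
  -> target ignites at step 4
Step 5: cell (4,2)='.' (+3 fires, +3 burnt)
Step 6: cell (4,2)='.' (+5 fires, +3 burnt)
Step 7: cell (4,2)='.' (+5 fires, +5 burnt)
Step 8: cell (4,2)='.' (+5 fires, +5 burnt)
Step 9: cell (4,2)='.' (+3 fires, +5 burnt)
Step 10: cell (4,2)='.' (+1 fires, +3 burnt)
Step 11: cell (4,2)='.' (+0 fires, +1 burnt)
  fire out at step 11

4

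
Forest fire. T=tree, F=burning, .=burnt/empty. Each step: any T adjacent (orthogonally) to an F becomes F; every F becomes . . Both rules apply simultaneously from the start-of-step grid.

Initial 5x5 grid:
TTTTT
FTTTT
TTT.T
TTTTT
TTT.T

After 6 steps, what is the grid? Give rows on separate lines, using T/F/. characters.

Step 1: 3 trees catch fire, 1 burn out
  FTTTT
  .FTTT
  FTT.T
  TTTTT
  TTT.T
Step 2: 4 trees catch fire, 3 burn out
  .FTTT
  ..FTT
  .FT.T
  FTTTT
  TTT.T
Step 3: 5 trees catch fire, 4 burn out
  ..FTT
  ...FT
  ..F.T
  .FTTT
  FTT.T
Step 4: 4 trees catch fire, 5 burn out
  ...FT
  ....F
  ....T
  ..FTT
  .FT.T
Step 5: 4 trees catch fire, 4 burn out
  ....F
  .....
  ....F
  ...FT
  ..F.T
Step 6: 1 trees catch fire, 4 burn out
  .....
  .....
  .....
  ....F
  ....T

.....
.....
.....
....F
....T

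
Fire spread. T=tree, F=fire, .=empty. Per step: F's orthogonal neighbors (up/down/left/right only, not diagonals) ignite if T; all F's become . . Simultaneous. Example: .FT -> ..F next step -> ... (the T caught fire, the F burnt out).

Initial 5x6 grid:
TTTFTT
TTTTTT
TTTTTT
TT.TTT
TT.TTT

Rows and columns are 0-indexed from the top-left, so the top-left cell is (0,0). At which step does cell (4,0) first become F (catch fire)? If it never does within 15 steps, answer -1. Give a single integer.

Step 1: cell (4,0)='T' (+3 fires, +1 burnt)
Step 2: cell (4,0)='T' (+5 fires, +3 burnt)
Step 3: cell (4,0)='T' (+6 fires, +5 burnt)
Step 4: cell (4,0)='T' (+5 fires, +6 burnt)
Step 5: cell (4,0)='T' (+4 fires, +5 burnt)
Step 6: cell (4,0)='T' (+3 fires, +4 burnt)
Step 7: cell (4,0)='F' (+1 fires, +3 burnt)
  -> target ignites at step 7
Step 8: cell (4,0)='.' (+0 fires, +1 burnt)
  fire out at step 8

7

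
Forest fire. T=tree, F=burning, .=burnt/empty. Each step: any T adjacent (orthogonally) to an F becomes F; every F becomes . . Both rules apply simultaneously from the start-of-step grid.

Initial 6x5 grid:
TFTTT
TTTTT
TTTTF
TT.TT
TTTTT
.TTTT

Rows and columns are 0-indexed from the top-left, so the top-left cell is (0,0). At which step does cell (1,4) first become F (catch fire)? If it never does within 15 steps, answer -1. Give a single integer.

Step 1: cell (1,4)='F' (+6 fires, +2 burnt)
  -> target ignites at step 1
Step 2: cell (1,4)='.' (+9 fires, +6 burnt)
Step 3: cell (1,4)='.' (+4 fires, +9 burnt)
Step 4: cell (1,4)='.' (+4 fires, +4 burnt)
Step 5: cell (1,4)='.' (+3 fires, +4 burnt)
Step 6: cell (1,4)='.' (+0 fires, +3 burnt)
  fire out at step 6

1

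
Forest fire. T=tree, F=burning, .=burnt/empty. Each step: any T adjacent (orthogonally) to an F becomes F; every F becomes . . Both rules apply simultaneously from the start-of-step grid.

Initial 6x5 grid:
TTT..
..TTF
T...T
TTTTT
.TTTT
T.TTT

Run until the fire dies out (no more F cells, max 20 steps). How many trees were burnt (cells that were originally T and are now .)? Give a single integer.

Answer: 19

Derivation:
Step 1: +2 fires, +1 burnt (F count now 2)
Step 2: +2 fires, +2 burnt (F count now 2)
Step 3: +3 fires, +2 burnt (F count now 3)
Step 4: +4 fires, +3 burnt (F count now 4)
Step 5: +4 fires, +4 burnt (F count now 4)
Step 6: +3 fires, +4 burnt (F count now 3)
Step 7: +1 fires, +3 burnt (F count now 1)
Step 8: +0 fires, +1 burnt (F count now 0)
Fire out after step 8
Initially T: 20, now '.': 29
Total burnt (originally-T cells now '.'): 19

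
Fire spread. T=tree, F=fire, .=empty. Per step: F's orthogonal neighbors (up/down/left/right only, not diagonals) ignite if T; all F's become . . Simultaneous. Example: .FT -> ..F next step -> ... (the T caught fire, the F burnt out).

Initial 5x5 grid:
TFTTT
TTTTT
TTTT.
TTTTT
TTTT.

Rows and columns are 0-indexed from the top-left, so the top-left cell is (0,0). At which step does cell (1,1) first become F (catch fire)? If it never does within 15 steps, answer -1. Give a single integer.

Step 1: cell (1,1)='F' (+3 fires, +1 burnt)
  -> target ignites at step 1
Step 2: cell (1,1)='.' (+4 fires, +3 burnt)
Step 3: cell (1,1)='.' (+5 fires, +4 burnt)
Step 4: cell (1,1)='.' (+5 fires, +5 burnt)
Step 5: cell (1,1)='.' (+3 fires, +5 burnt)
Step 6: cell (1,1)='.' (+2 fires, +3 burnt)
Step 7: cell (1,1)='.' (+0 fires, +2 burnt)
  fire out at step 7

1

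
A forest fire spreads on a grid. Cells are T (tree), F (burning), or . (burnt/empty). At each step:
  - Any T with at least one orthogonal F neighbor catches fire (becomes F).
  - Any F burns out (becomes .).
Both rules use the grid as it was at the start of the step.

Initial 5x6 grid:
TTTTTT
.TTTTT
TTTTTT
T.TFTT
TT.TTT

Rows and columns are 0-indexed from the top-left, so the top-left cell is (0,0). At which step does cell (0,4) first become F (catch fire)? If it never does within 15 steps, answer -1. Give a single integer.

Step 1: cell (0,4)='T' (+4 fires, +1 burnt)
Step 2: cell (0,4)='T' (+5 fires, +4 burnt)
Step 3: cell (0,4)='T' (+6 fires, +5 burnt)
Step 4: cell (0,4)='F' (+5 fires, +6 burnt)
  -> target ignites at step 4
Step 5: cell (0,4)='.' (+3 fires, +5 burnt)
Step 6: cell (0,4)='.' (+2 fires, +3 burnt)
Step 7: cell (0,4)='.' (+1 fires, +2 burnt)
Step 8: cell (0,4)='.' (+0 fires, +1 burnt)
  fire out at step 8

4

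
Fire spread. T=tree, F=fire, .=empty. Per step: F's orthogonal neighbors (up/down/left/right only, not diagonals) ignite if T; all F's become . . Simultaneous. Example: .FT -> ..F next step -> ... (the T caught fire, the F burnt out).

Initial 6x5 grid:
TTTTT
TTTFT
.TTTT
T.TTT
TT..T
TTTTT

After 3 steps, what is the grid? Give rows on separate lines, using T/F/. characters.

Step 1: 4 trees catch fire, 1 burn out
  TTTFT
  TTF.F
  .TTFT
  T.TTT
  TT..T
  TTTTT
Step 2: 6 trees catch fire, 4 burn out
  TTF.F
  TF...
  .TF.F
  T.TFT
  TT..T
  TTTTT
Step 3: 5 trees catch fire, 6 burn out
  TF...
  F....
  .F...
  T.F.F
  TT..T
  TTTTT

TF...
F....
.F...
T.F.F
TT..T
TTTTT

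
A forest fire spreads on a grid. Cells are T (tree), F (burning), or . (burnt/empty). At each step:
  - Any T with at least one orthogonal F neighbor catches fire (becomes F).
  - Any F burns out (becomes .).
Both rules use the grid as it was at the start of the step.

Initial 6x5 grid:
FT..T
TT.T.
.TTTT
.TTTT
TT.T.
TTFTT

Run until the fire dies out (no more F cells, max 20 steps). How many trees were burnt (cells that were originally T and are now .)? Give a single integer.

Step 1: +4 fires, +2 burnt (F count now 4)
Step 2: +5 fires, +4 burnt (F count now 5)
Step 3: +4 fires, +5 burnt (F count now 4)
Step 4: +4 fires, +4 burnt (F count now 4)
Step 5: +2 fires, +4 burnt (F count now 2)
Step 6: +0 fires, +2 burnt (F count now 0)
Fire out after step 6
Initially T: 20, now '.': 29
Total burnt (originally-T cells now '.'): 19

Answer: 19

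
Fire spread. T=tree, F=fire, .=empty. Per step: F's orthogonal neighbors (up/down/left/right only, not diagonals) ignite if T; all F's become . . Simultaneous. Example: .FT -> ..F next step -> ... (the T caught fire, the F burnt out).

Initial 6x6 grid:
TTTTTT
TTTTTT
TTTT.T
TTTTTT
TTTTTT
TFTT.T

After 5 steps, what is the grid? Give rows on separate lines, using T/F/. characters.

Step 1: 3 trees catch fire, 1 burn out
  TTTTTT
  TTTTTT
  TTTT.T
  TTTTTT
  TFTTTT
  F.FT.T
Step 2: 4 trees catch fire, 3 burn out
  TTTTTT
  TTTTTT
  TTTT.T
  TFTTTT
  F.FTTT
  ...F.T
Step 3: 4 trees catch fire, 4 burn out
  TTTTTT
  TTTTTT
  TFTT.T
  F.FTTT
  ...FTT
  .....T
Step 4: 5 trees catch fire, 4 burn out
  TTTTTT
  TFTTTT
  F.FT.T
  ...FTT
  ....FT
  .....T
Step 5: 6 trees catch fire, 5 burn out
  TFTTTT
  F.FTTT
  ...F.T
  ....FT
  .....F
  .....T

TFTTTT
F.FTTT
...F.T
....FT
.....F
.....T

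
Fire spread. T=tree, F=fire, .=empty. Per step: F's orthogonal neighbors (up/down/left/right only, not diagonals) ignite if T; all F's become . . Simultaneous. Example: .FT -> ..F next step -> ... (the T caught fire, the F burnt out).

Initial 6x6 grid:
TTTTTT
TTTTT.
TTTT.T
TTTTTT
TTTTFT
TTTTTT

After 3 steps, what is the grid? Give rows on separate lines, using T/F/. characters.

Step 1: 4 trees catch fire, 1 burn out
  TTTTTT
  TTTTT.
  TTTT.T
  TTTTFT
  TTTF.F
  TTTTFT
Step 2: 5 trees catch fire, 4 burn out
  TTTTTT
  TTTTT.
  TTTT.T
  TTTF.F
  TTF...
  TTTF.F
Step 3: 5 trees catch fire, 5 burn out
  TTTTTT
  TTTTT.
  TTTF.F
  TTF...
  TF....
  TTF...

TTTTTT
TTTTT.
TTTF.F
TTF...
TF....
TTF...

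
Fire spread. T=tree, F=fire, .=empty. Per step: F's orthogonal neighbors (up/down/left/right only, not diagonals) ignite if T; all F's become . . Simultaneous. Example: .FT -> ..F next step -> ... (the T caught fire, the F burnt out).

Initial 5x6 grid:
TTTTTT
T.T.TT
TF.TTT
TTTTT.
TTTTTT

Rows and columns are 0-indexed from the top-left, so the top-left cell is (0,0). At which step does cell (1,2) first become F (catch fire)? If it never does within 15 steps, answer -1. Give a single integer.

Step 1: cell (1,2)='T' (+2 fires, +1 burnt)
Step 2: cell (1,2)='T' (+4 fires, +2 burnt)
Step 3: cell (1,2)='T' (+4 fires, +4 burnt)
Step 4: cell (1,2)='T' (+4 fires, +4 burnt)
Step 5: cell (1,2)='T' (+3 fires, +4 burnt)
Step 6: cell (1,2)='F' (+5 fires, +3 burnt)
  -> target ignites at step 6
Step 7: cell (1,2)='.' (+2 fires, +5 burnt)
Step 8: cell (1,2)='.' (+1 fires, +2 burnt)
Step 9: cell (1,2)='.' (+0 fires, +1 burnt)
  fire out at step 9

6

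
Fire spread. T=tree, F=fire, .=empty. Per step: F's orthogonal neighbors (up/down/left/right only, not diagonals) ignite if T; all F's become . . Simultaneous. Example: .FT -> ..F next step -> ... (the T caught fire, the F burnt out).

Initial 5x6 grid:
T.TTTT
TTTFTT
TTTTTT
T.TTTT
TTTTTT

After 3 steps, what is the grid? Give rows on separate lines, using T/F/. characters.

Step 1: 4 trees catch fire, 1 burn out
  T.TFTT
  TTF.FT
  TTTFTT
  T.TTTT
  TTTTTT
Step 2: 7 trees catch fire, 4 burn out
  T.F.FT
  TF...F
  TTF.FT
  T.TFTT
  TTTTTT
Step 3: 7 trees catch fire, 7 burn out
  T....F
  F.....
  TF...F
  T.F.FT
  TTTFTT

T....F
F.....
TF...F
T.F.FT
TTTFTT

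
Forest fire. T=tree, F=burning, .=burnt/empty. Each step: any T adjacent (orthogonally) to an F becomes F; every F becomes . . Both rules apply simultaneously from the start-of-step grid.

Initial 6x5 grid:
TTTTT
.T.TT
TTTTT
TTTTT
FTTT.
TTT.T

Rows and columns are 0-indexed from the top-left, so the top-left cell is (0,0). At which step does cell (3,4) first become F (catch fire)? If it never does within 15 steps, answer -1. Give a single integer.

Step 1: cell (3,4)='T' (+3 fires, +1 burnt)
Step 2: cell (3,4)='T' (+4 fires, +3 burnt)
Step 3: cell (3,4)='T' (+4 fires, +4 burnt)
Step 4: cell (3,4)='T' (+3 fires, +4 burnt)
Step 5: cell (3,4)='F' (+3 fires, +3 burnt)
  -> target ignites at step 5
Step 6: cell (3,4)='.' (+4 fires, +3 burnt)
Step 7: cell (3,4)='.' (+2 fires, +4 burnt)
Step 8: cell (3,4)='.' (+1 fires, +2 burnt)
Step 9: cell (3,4)='.' (+0 fires, +1 burnt)
  fire out at step 9

5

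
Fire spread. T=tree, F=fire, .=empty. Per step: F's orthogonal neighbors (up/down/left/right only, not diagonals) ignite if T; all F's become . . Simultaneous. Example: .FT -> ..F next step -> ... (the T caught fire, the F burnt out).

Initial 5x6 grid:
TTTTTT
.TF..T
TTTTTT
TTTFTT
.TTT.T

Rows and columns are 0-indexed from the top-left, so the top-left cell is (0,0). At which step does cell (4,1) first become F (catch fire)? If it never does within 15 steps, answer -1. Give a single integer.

Step 1: cell (4,1)='T' (+7 fires, +2 burnt)
Step 2: cell (4,1)='T' (+7 fires, +7 burnt)
Step 3: cell (4,1)='F' (+7 fires, +7 burnt)
  -> target ignites at step 3
Step 4: cell (4,1)='.' (+2 fires, +7 burnt)
Step 5: cell (4,1)='.' (+0 fires, +2 burnt)
  fire out at step 5

3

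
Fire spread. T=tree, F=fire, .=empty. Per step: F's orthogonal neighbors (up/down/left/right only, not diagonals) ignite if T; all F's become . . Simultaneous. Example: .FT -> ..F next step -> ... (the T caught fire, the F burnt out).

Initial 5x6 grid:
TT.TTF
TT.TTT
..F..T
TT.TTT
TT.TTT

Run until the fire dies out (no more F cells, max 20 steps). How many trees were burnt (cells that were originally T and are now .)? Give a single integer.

Answer: 12

Derivation:
Step 1: +2 fires, +2 burnt (F count now 2)
Step 2: +3 fires, +2 burnt (F count now 3)
Step 3: +2 fires, +3 burnt (F count now 2)
Step 4: +2 fires, +2 burnt (F count now 2)
Step 5: +2 fires, +2 burnt (F count now 2)
Step 6: +1 fires, +2 burnt (F count now 1)
Step 7: +0 fires, +1 burnt (F count now 0)
Fire out after step 7
Initially T: 20, now '.': 22
Total burnt (originally-T cells now '.'): 12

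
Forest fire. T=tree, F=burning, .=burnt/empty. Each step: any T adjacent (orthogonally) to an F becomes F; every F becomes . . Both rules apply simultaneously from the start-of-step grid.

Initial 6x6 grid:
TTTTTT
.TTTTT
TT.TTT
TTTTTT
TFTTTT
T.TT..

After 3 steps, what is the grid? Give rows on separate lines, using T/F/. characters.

Step 1: 3 trees catch fire, 1 burn out
  TTTTTT
  .TTTTT
  TT.TTT
  TFTTTT
  F.FTTT
  T.TT..
Step 2: 6 trees catch fire, 3 burn out
  TTTTTT
  .TTTTT
  TF.TTT
  F.FTTT
  ...FTT
  F.FT..
Step 3: 5 trees catch fire, 6 burn out
  TTTTTT
  .FTTTT
  F..TTT
  ...FTT
  ....FT
  ...F..

TTTTTT
.FTTTT
F..TTT
...FTT
....FT
...F..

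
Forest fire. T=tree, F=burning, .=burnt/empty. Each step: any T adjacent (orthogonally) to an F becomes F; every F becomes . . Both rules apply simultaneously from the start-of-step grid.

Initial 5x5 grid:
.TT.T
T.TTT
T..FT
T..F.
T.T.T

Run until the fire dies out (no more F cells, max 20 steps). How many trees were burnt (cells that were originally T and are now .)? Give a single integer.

Step 1: +2 fires, +2 burnt (F count now 2)
Step 2: +2 fires, +2 burnt (F count now 2)
Step 3: +2 fires, +2 burnt (F count now 2)
Step 4: +1 fires, +2 burnt (F count now 1)
Step 5: +0 fires, +1 burnt (F count now 0)
Fire out after step 5
Initially T: 13, now '.': 19
Total burnt (originally-T cells now '.'): 7

Answer: 7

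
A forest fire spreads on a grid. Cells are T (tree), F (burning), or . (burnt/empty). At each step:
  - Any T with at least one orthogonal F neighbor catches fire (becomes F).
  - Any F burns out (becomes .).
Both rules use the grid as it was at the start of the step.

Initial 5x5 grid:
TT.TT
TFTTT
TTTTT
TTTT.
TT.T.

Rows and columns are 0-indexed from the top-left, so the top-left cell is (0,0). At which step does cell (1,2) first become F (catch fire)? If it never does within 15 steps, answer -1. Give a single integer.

Step 1: cell (1,2)='F' (+4 fires, +1 burnt)
  -> target ignites at step 1
Step 2: cell (1,2)='.' (+5 fires, +4 burnt)
Step 3: cell (1,2)='.' (+6 fires, +5 burnt)
Step 4: cell (1,2)='.' (+4 fires, +6 burnt)
Step 5: cell (1,2)='.' (+1 fires, +4 burnt)
Step 6: cell (1,2)='.' (+0 fires, +1 burnt)
  fire out at step 6

1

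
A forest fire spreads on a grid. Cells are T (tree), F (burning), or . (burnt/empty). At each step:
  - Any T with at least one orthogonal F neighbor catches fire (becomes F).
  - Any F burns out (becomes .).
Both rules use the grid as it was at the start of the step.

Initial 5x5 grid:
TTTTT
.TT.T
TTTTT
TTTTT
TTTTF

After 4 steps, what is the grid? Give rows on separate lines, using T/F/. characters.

Step 1: 2 trees catch fire, 1 burn out
  TTTTT
  .TT.T
  TTTTT
  TTTTF
  TTTF.
Step 2: 3 trees catch fire, 2 burn out
  TTTTT
  .TT.T
  TTTTF
  TTTF.
  TTF..
Step 3: 4 trees catch fire, 3 burn out
  TTTTT
  .TT.F
  TTTF.
  TTF..
  TF...
Step 4: 4 trees catch fire, 4 burn out
  TTTTF
  .TT..
  TTF..
  TF...
  F....

TTTTF
.TT..
TTF..
TF...
F....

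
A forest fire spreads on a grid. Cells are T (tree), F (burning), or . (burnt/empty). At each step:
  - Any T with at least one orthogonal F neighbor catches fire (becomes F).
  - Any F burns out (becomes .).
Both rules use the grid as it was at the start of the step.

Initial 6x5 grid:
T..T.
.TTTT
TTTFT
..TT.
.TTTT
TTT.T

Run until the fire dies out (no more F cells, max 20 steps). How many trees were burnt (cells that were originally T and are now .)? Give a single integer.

Answer: 19

Derivation:
Step 1: +4 fires, +1 burnt (F count now 4)
Step 2: +6 fires, +4 burnt (F count now 6)
Step 3: +4 fires, +6 burnt (F count now 4)
Step 4: +3 fires, +4 burnt (F count now 3)
Step 5: +1 fires, +3 burnt (F count now 1)
Step 6: +1 fires, +1 burnt (F count now 1)
Step 7: +0 fires, +1 burnt (F count now 0)
Fire out after step 7
Initially T: 20, now '.': 29
Total burnt (originally-T cells now '.'): 19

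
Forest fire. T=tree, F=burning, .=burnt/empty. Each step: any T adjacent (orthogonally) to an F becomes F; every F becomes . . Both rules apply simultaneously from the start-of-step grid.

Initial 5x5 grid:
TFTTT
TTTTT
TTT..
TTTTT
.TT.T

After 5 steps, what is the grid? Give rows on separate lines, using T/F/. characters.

Step 1: 3 trees catch fire, 1 burn out
  F.FTT
  TFTTT
  TTT..
  TTTTT
  .TT.T
Step 2: 4 trees catch fire, 3 burn out
  ...FT
  F.FTT
  TFT..
  TTTTT
  .TT.T
Step 3: 5 trees catch fire, 4 burn out
  ....F
  ...FT
  F.F..
  TFTTT
  .TT.T
Step 4: 4 trees catch fire, 5 burn out
  .....
  ....F
  .....
  F.FTT
  .FT.T
Step 5: 2 trees catch fire, 4 burn out
  .....
  .....
  .....
  ...FT
  ..F.T

.....
.....
.....
...FT
..F.T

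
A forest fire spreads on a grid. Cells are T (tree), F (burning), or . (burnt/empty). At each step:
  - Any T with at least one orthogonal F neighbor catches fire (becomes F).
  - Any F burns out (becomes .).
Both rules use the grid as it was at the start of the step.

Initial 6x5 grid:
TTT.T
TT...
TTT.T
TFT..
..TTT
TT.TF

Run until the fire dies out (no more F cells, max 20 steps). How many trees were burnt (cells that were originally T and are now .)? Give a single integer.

Step 1: +5 fires, +2 burnt (F count now 5)
Step 2: +5 fires, +5 burnt (F count now 5)
Step 3: +2 fires, +5 burnt (F count now 2)
Step 4: +2 fires, +2 burnt (F count now 2)
Step 5: +0 fires, +2 burnt (F count now 0)
Fire out after step 5
Initially T: 18, now '.': 26
Total burnt (originally-T cells now '.'): 14

Answer: 14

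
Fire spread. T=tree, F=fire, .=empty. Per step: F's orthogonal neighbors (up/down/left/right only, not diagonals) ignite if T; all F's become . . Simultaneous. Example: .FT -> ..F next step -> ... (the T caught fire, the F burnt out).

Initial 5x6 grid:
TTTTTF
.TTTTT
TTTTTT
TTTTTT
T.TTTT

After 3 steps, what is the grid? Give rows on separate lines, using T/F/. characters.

Step 1: 2 trees catch fire, 1 burn out
  TTTTF.
  .TTTTF
  TTTTTT
  TTTTTT
  T.TTTT
Step 2: 3 trees catch fire, 2 burn out
  TTTF..
  .TTTF.
  TTTTTF
  TTTTTT
  T.TTTT
Step 3: 4 trees catch fire, 3 burn out
  TTF...
  .TTF..
  TTTTF.
  TTTTTF
  T.TTTT

TTF...
.TTF..
TTTTF.
TTTTTF
T.TTTT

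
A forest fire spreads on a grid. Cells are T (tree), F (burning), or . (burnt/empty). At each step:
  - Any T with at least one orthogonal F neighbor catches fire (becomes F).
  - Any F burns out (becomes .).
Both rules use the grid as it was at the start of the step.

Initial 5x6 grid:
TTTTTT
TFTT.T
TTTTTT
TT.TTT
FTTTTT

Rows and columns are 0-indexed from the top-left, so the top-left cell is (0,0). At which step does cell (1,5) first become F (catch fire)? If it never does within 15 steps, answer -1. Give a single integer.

Step 1: cell (1,5)='T' (+6 fires, +2 burnt)
Step 2: cell (1,5)='T' (+7 fires, +6 burnt)
Step 3: cell (1,5)='T' (+3 fires, +7 burnt)
Step 4: cell (1,5)='T' (+4 fires, +3 burnt)
Step 5: cell (1,5)='T' (+4 fires, +4 burnt)
Step 6: cell (1,5)='F' (+2 fires, +4 burnt)
  -> target ignites at step 6
Step 7: cell (1,5)='.' (+0 fires, +2 burnt)
  fire out at step 7

6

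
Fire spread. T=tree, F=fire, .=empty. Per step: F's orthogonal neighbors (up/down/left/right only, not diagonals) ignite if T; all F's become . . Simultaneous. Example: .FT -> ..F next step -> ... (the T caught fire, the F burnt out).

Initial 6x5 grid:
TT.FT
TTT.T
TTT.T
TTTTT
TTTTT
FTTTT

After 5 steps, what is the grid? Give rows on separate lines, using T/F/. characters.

Step 1: 3 trees catch fire, 2 burn out
  TT..F
  TTT.T
  TTT.T
  TTTTT
  FTTTT
  .FTTT
Step 2: 4 trees catch fire, 3 burn out
  TT...
  TTT.F
  TTT.T
  FTTTT
  .FTTT
  ..FTT
Step 3: 5 trees catch fire, 4 burn out
  TT...
  TTT..
  FTT.F
  .FTTT
  ..FTT
  ...FT
Step 4: 6 trees catch fire, 5 burn out
  TT...
  FTT..
  .FT..
  ..FTF
  ...FT
  ....F
Step 5: 5 trees catch fire, 6 burn out
  FT...
  .FT..
  ..F..
  ...F.
  ....F
  .....

FT...
.FT..
..F..
...F.
....F
.....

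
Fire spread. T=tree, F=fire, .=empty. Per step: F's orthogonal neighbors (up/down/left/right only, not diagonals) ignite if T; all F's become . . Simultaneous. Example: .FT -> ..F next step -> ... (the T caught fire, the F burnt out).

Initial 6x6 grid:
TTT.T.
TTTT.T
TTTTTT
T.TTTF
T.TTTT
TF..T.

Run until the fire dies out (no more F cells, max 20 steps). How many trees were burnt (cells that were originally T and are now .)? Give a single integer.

Answer: 25

Derivation:
Step 1: +4 fires, +2 burnt (F count now 4)
Step 2: +5 fires, +4 burnt (F count now 5)
Step 3: +5 fires, +5 burnt (F count now 5)
Step 4: +4 fires, +5 burnt (F count now 4)
Step 5: +3 fires, +4 burnt (F count now 3)
Step 6: +3 fires, +3 burnt (F count now 3)
Step 7: +1 fires, +3 burnt (F count now 1)
Step 8: +0 fires, +1 burnt (F count now 0)
Fire out after step 8
Initially T: 26, now '.': 35
Total burnt (originally-T cells now '.'): 25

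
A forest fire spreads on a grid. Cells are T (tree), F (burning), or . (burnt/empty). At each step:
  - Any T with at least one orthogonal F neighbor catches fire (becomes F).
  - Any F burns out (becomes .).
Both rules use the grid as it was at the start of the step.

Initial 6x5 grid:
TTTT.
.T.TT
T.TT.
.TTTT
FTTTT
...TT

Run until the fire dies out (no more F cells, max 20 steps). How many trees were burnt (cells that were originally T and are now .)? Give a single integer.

Step 1: +1 fires, +1 burnt (F count now 1)
Step 2: +2 fires, +1 burnt (F count now 2)
Step 3: +2 fires, +2 burnt (F count now 2)
Step 4: +4 fires, +2 burnt (F count now 4)
Step 5: +3 fires, +4 burnt (F count now 3)
Step 6: +1 fires, +3 burnt (F count now 1)
Step 7: +2 fires, +1 burnt (F count now 2)
Step 8: +1 fires, +2 burnt (F count now 1)
Step 9: +1 fires, +1 burnt (F count now 1)
Step 10: +2 fires, +1 burnt (F count now 2)
Step 11: +0 fires, +2 burnt (F count now 0)
Fire out after step 11
Initially T: 20, now '.': 29
Total burnt (originally-T cells now '.'): 19

Answer: 19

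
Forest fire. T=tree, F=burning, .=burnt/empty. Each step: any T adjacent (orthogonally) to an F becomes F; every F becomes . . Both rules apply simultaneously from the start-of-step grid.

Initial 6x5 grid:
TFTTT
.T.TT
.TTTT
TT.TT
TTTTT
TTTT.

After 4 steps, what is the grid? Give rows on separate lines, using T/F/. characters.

Step 1: 3 trees catch fire, 1 burn out
  F.FTT
  .F.TT
  .TTTT
  TT.TT
  TTTTT
  TTTT.
Step 2: 2 trees catch fire, 3 burn out
  ...FT
  ...TT
  .FTTT
  TT.TT
  TTTTT
  TTTT.
Step 3: 4 trees catch fire, 2 burn out
  ....F
  ...FT
  ..FTT
  TF.TT
  TTTTT
  TTTT.
Step 4: 4 trees catch fire, 4 burn out
  .....
  ....F
  ...FT
  F..TT
  TFTTT
  TTTT.

.....
....F
...FT
F..TT
TFTTT
TTTT.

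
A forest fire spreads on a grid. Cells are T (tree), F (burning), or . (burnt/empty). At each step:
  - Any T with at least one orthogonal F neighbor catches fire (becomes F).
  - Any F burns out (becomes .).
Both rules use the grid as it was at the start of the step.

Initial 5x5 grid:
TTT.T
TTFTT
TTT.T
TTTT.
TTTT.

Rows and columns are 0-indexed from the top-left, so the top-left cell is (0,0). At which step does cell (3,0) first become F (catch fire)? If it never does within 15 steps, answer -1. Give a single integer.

Step 1: cell (3,0)='T' (+4 fires, +1 burnt)
Step 2: cell (3,0)='T' (+5 fires, +4 burnt)
Step 3: cell (3,0)='T' (+7 fires, +5 burnt)
Step 4: cell (3,0)='F' (+3 fires, +7 burnt)
  -> target ignites at step 4
Step 5: cell (3,0)='.' (+1 fires, +3 burnt)
Step 6: cell (3,0)='.' (+0 fires, +1 burnt)
  fire out at step 6

4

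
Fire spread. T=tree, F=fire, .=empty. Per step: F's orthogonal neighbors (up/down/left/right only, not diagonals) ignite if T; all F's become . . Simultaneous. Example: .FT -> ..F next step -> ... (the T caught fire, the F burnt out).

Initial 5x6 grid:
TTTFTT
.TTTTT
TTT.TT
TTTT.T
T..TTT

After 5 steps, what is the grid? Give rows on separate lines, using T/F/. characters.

Step 1: 3 trees catch fire, 1 burn out
  TTF.FT
  .TTFTT
  TTT.TT
  TTTT.T
  T..TTT
Step 2: 4 trees catch fire, 3 burn out
  TF...F
  .TF.FT
  TTT.TT
  TTTT.T
  T..TTT
Step 3: 5 trees catch fire, 4 burn out
  F.....
  .F...F
  TTF.FT
  TTTT.T
  T..TTT
Step 4: 3 trees catch fire, 5 burn out
  ......
  ......
  TF...F
  TTFT.T
  T..TTT
Step 5: 4 trees catch fire, 3 burn out
  ......
  ......
  F.....
  TF.F.F
  T..TTT

......
......
F.....
TF.F.F
T..TTT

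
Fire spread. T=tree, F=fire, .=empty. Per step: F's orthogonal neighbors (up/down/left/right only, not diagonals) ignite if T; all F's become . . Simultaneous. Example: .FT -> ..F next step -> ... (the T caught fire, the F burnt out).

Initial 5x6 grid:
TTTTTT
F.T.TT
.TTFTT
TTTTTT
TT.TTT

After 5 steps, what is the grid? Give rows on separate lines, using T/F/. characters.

Step 1: 4 trees catch fire, 2 burn out
  FTTTTT
  ..T.TT
  .TF.FT
  TTTFTT
  TT.TTT
Step 2: 8 trees catch fire, 4 burn out
  .FTTTT
  ..F.FT
  .F...F
  TTF.FT
  TT.FTT
Step 3: 6 trees catch fire, 8 burn out
  ..FTFT
  .....F
  ......
  TF...F
  TT..FT
Step 4: 5 trees catch fire, 6 burn out
  ...F.F
  ......
  ......
  F.....
  TF...F
Step 5: 1 trees catch fire, 5 burn out
  ......
  ......
  ......
  ......
  F.....

......
......
......
......
F.....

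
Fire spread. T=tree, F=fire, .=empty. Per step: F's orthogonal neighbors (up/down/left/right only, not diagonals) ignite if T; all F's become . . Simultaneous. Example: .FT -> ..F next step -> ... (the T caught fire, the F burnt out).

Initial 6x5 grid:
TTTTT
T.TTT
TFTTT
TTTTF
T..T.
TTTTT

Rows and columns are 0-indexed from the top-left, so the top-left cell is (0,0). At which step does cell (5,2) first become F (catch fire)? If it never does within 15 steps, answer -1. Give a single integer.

Step 1: cell (5,2)='T' (+5 fires, +2 burnt)
Step 2: cell (5,2)='T' (+7 fires, +5 burnt)
Step 3: cell (5,2)='T' (+6 fires, +7 burnt)
Step 4: cell (5,2)='F' (+5 fires, +6 burnt)
  -> target ignites at step 4
Step 5: cell (5,2)='.' (+1 fires, +5 burnt)
Step 6: cell (5,2)='.' (+0 fires, +1 burnt)
  fire out at step 6

4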